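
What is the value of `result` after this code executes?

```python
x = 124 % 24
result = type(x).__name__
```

x is int; result = 'int'

'int'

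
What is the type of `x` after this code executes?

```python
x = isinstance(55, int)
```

isinstance() returns bool

bool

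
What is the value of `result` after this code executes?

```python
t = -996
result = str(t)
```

t = -996; result = '-996'

'-996'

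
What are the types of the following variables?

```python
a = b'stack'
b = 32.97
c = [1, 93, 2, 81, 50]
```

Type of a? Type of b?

a is assigned a bytes literal (b'...' prefix); b is assigned a number with a decimal point, so it is a float

bytes, float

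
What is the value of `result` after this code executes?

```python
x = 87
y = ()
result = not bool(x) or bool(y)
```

x = 87; y = (); result = False

False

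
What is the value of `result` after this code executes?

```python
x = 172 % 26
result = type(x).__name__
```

x is int; result = 'int'

'int'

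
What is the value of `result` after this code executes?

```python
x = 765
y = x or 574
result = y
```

x = 765; y = 765; result = 765

765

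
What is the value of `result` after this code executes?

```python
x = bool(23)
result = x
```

x = True; result = True

True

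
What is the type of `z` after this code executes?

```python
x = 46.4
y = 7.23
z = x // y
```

float // float = float

float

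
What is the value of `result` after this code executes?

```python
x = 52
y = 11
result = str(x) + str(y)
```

x = 52; y = 11; result = '5211'

'5211'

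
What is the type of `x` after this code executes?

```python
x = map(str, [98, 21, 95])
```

map() returns a map object

map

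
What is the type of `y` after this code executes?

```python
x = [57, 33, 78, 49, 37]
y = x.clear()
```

list.clear() returns None

NoneType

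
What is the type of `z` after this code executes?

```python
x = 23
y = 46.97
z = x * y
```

int * float = float

float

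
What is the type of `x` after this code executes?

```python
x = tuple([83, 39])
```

tuple() constructor returns tuple

tuple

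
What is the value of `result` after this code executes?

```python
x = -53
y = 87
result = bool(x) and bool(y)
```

x = -53; y = 87; result = True

True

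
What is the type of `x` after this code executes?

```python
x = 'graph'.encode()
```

str.encode() returns bytes

bytes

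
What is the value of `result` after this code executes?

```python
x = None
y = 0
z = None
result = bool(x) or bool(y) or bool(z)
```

x = None; y = 0; z = None; result = False

False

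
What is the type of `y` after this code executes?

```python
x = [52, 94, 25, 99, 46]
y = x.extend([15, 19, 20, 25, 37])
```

list.extend() returns None

NoneType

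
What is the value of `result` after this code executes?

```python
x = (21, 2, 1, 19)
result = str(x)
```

x = (21, 2, 1, 19); result = '(21, 2, 1, 19)'

'(21, 2, 1, 19)'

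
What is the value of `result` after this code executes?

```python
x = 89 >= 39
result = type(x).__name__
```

x is bool; result = 'bool'

'bool'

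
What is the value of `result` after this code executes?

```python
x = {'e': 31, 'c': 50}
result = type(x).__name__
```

x is dict; result = 'dict'

'dict'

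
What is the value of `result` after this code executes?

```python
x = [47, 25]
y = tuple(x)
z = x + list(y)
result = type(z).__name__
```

x is list; y is tuple; z is list; result = 'list'

'list'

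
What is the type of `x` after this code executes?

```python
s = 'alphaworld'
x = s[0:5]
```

Slicing a str returns str

str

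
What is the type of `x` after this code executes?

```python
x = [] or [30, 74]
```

'or' returns first truthy value (list)

list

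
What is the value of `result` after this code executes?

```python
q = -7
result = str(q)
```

q = -7; result = '-7'

'-7'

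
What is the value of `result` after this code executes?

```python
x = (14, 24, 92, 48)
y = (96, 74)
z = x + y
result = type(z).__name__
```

x is tuple; y is tuple; z is tuple; result = 'tuple'

'tuple'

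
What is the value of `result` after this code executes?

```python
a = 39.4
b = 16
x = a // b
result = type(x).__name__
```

a is float; b is int; x is float; result = 'float'

'float'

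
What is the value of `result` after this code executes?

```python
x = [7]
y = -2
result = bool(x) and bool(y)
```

x = [7]; y = -2; result = True

True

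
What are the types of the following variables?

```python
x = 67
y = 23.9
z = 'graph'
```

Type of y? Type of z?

y is assigned a number with a decimal point, so it is a float; z is assigned a quoted string literal, so it is a str

float, str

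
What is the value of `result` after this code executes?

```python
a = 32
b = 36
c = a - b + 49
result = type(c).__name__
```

a is int; b is int; c is int; result = 'int'

'int'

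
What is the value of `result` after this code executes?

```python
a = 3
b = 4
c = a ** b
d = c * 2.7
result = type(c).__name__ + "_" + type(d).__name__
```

a is int; b is int; c is int; d is float; result = 'int_float'

'int_float'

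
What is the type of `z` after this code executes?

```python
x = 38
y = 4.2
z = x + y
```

int + float = float

float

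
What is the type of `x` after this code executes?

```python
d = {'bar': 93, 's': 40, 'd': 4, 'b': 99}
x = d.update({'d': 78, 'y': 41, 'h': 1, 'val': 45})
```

dict.update() returns None

NoneType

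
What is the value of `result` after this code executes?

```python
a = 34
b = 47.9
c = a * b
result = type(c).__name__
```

a is int; b is float; c is float; result = 'float'

'float'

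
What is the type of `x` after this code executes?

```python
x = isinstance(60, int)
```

isinstance() returns bool

bool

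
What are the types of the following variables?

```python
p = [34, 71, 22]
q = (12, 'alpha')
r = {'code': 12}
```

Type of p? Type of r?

p is assigned a list literal (square brackets); r is assigned a dict literal ({key: value})

list, dict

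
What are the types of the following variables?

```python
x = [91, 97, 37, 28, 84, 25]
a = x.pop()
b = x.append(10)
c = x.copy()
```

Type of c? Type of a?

copy() returns list; pop() returns element

list, int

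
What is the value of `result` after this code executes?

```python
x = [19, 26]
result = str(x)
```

x = [19, 26]; result = '[19, 26]'

'[19, 26]'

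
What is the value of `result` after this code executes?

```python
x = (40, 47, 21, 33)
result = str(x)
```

x = (40, 47, 21, 33); result = '(40, 47, 21, 33)'

'(40, 47, 21, 33)'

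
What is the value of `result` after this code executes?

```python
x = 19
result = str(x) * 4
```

x = 19; result = '19191919'

'19191919'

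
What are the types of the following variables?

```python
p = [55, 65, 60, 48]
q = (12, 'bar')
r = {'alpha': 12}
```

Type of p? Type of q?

p is assigned a list literal (square brackets); q is assigned a tuple (parenthesized, comma-separated values)

list, tuple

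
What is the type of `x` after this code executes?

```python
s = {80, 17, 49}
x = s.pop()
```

Popping from set[int] returns int

int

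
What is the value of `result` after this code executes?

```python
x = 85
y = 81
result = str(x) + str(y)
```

x = 85; y = 81; result = '8581'

'8581'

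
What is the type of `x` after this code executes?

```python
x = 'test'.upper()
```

str.upper() returns str

str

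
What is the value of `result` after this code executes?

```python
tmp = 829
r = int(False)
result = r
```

tmp = 829; r = 0; result = 0

0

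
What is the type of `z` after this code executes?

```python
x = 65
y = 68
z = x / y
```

int / int = float

float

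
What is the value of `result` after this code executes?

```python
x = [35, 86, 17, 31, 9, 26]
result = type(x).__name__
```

x is list; result = 'list'

'list'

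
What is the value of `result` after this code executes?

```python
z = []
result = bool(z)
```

z = []; result = False

False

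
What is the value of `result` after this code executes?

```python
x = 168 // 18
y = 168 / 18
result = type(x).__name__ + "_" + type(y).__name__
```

x is int; y is float; result = 'int_float'

'int_float'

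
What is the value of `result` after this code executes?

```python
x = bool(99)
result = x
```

x = True; result = True

True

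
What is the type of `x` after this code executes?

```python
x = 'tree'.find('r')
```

str.find() returns int index

int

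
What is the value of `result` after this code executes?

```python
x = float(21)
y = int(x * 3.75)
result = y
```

x = 21.0; y = 78; result = 78

78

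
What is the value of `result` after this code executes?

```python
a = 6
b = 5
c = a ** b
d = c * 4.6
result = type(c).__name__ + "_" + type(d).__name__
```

a is int; b is int; c is int; d is float; result = 'int_float'

'int_float'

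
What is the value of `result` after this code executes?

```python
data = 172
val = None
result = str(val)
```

data = 172; val = None; result = 'None'

'None'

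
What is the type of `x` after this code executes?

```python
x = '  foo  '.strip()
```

str.strip() returns str

str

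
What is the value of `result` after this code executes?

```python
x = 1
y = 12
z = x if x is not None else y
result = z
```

x = 1; y = 12; z = 1; result = 1

1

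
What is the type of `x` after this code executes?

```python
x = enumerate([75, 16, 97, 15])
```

enumerate() returns an enumerate object

enumerate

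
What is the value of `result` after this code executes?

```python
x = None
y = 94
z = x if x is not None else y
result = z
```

x = None; y = 94; z = 94; result = 94

94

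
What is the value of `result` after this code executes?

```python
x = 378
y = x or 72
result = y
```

x = 378; y = 378; result = 378

378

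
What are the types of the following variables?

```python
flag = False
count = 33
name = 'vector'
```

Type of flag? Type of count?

flag is assigned the constant False, which has type bool; count is assigned a bare integer (no decimal point), so it is an int

bool, int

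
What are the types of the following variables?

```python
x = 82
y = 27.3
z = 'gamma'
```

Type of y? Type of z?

y is assigned a number with a decimal point, so it is a float; z is assigned a quoted string literal, so it is a str

float, str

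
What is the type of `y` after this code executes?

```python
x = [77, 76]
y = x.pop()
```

list.pop() returns the popped element

int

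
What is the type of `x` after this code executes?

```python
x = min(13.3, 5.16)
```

min() of floats returns float

float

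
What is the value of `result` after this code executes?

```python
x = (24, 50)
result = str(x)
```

x = (24, 50); result = '(24, 50)'

'(24, 50)'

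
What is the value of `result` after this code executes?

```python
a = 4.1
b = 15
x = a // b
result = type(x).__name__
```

a is float; b is int; x is float; result = 'float'

'float'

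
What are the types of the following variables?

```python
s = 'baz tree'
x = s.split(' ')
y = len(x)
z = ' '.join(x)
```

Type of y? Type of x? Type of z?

len() returns int; str.split() returns list; str.join() returns str

int, list, str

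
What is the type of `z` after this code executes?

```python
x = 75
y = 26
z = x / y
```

int / int = float

float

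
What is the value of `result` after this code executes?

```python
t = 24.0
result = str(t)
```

t = 24.0; result = '24.0'

'24.0'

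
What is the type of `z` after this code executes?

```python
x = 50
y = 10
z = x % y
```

int % int = int

int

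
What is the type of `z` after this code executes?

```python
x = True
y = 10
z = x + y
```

bool + int = int (bool is subclass of int)

int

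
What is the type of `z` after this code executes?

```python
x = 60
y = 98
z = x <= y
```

Comparison returns bool

bool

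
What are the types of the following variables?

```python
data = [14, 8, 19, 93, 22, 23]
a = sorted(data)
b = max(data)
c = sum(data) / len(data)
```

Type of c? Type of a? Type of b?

int / int = float; sorted() returns list; max of ints returns int

float, list, int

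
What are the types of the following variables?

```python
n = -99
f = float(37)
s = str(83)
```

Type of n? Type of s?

n is assigned a bare integer (no decimal point), so it is an int; s is assigned the result of calling str(), which returns a str

int, str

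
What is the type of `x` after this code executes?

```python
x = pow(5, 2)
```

pow(int, int) returns int

int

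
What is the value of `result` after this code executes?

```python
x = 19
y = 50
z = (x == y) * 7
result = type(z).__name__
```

x is int; y is int; z is int; result = 'int'

'int'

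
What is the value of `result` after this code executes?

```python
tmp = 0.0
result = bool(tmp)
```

tmp = 0.0; result = False

False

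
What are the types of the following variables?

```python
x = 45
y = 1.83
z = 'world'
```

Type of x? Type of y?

x is assigned a bare integer (no decimal point), so it is an int; y is assigned a number with a decimal point, so it is a float

int, float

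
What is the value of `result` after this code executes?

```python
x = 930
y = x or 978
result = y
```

x = 930; y = 930; result = 930

930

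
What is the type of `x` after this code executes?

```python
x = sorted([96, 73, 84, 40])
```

sorted() always returns list

list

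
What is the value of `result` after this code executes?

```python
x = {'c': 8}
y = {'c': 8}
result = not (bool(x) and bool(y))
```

x = {'c': 8}; y = {'c': 8}; result = False

False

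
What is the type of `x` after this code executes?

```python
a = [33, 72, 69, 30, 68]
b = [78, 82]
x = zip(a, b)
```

zip() returns a zip object

zip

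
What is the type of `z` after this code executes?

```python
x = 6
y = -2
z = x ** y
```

int ** negative = float

float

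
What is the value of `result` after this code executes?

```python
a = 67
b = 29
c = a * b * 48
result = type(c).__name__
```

a is int; b is int; c is int; result = 'int'

'int'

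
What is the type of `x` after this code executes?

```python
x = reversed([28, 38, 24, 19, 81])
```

reversed() on a list returns list_reverseiterator

list_reverseiterator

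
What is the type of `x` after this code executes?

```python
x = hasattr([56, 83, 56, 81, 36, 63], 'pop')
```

hasattr() returns bool

bool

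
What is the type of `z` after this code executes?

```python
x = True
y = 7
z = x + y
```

bool + int = int (bool is subclass of int)

int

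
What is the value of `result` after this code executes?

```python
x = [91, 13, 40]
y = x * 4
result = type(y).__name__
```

x is list; y is list; result = 'list'

'list'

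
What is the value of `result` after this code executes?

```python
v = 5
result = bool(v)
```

v = 5; result = True

True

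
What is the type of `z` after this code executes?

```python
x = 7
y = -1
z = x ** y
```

int ** negative = float

float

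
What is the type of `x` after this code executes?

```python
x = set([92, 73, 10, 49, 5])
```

set() constructor returns set

set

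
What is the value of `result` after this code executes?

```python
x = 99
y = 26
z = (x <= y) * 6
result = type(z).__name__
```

x is int; y is int; z is int; result = 'int'

'int'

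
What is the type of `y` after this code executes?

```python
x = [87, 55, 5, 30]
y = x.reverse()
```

list.reverse() returns None

NoneType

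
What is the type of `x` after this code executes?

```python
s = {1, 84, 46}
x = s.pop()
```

Popping from set[int] returns int

int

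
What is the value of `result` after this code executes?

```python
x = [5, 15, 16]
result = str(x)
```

x = [5, 15, 16]; result = '[5, 15, 16]'

'[5, 15, 16]'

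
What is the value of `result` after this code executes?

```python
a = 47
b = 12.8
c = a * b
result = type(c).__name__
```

a is int; b is float; c is float; result = 'float'

'float'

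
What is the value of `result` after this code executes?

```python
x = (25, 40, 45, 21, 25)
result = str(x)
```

x = (25, 40, 45, 21, 25); result = '(25, 40, 45, 21, 25)'

'(25, 40, 45, 21, 25)'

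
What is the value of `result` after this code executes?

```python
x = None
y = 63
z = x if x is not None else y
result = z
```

x = None; y = 63; z = 63; result = 63

63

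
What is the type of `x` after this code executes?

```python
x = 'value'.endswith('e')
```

str.endswith() returns bool

bool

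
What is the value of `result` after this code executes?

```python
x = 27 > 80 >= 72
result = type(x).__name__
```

x is bool; result = 'bool'

'bool'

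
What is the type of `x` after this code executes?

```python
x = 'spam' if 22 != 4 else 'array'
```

Both branches of conditional are str

str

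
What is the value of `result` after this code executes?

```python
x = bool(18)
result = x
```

x = True; result = True

True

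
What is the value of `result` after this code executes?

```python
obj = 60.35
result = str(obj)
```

obj = 60.35; result = '60.35'

'60.35'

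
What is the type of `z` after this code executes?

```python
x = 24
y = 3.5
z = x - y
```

int - float = float

float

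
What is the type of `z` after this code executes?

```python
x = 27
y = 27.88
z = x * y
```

int * float = float

float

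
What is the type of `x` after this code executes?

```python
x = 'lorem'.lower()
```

str.lower() returns str

str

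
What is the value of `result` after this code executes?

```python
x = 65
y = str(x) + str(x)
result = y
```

x = 65; y = '6565'; result = '6565'

'6565'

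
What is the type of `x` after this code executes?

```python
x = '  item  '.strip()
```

str.strip() returns str

str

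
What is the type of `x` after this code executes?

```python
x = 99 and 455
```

'and' with truthy values returns last operand (int)

int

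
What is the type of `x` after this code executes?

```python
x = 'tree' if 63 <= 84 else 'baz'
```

Both branches of conditional are str

str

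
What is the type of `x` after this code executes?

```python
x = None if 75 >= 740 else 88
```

75 >= 740 is False, so the else branch is taken

int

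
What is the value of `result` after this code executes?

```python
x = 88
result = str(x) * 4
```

x = 88; result = '88888888'

'88888888'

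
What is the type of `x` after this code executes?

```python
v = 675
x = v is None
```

'is' comparison returns bool

bool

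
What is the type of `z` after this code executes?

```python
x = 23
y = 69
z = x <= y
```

Comparison returns bool

bool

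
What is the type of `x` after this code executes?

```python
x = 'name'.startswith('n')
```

str.startswith() returns bool

bool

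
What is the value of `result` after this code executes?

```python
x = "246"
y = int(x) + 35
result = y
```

x = '246'; y = 281; result = 281

281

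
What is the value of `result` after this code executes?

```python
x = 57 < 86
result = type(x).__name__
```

x is bool; result = 'bool'

'bool'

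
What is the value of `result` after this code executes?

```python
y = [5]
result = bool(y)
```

y = [5]; result = True

True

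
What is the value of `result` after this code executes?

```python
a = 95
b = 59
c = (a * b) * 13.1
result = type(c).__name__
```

a is int; b is int; c is float; result = 'float'

'float'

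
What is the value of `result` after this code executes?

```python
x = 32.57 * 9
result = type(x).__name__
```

x is float; result = 'float'

'float'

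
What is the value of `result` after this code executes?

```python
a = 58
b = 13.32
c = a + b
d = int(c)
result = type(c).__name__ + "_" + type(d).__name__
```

a is int; b is float; c is float; d is int; result = 'float_int'

'float_int'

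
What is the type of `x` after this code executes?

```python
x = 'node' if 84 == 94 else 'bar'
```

Both branches of conditional are str

str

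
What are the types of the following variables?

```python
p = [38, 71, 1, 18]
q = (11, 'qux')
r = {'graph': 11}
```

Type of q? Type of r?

q is assigned a tuple (parenthesized, comma-separated values); r is assigned a dict literal ({key: value})

tuple, dict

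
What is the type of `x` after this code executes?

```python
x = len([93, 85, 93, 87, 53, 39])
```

len() always returns int

int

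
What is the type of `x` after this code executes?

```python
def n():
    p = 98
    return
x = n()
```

Bare return returns None

NoneType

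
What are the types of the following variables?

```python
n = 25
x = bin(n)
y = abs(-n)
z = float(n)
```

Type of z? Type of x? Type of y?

float() returns float; bin() returns str; abs() of int returns int

float, str, int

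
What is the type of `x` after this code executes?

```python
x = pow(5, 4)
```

pow(int, int) returns int

int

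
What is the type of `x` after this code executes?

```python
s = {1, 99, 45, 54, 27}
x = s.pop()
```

Popping from set[int] returns int

int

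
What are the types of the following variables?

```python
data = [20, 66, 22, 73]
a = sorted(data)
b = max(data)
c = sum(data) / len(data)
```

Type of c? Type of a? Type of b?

int / int = float; sorted() returns list; max of ints returns int

float, list, int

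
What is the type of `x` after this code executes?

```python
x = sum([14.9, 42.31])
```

sum() of floats returns float

float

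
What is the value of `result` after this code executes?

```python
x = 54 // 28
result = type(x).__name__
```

x is int; result = 'int'

'int'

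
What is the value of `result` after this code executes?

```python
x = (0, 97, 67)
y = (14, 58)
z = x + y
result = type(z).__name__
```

x is tuple; y is tuple; z is tuple; result = 'tuple'

'tuple'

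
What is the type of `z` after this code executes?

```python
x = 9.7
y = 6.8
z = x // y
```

float // float = float

float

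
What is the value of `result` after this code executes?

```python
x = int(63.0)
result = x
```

x = 63; result = 63

63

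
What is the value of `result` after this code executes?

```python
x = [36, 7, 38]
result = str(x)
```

x = [36, 7, 38]; result = '[36, 7, 38]'

'[36, 7, 38]'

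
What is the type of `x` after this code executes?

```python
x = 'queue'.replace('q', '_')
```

str.replace() returns str

str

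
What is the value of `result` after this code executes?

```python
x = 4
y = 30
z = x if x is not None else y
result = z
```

x = 4; y = 30; z = 4; result = 4

4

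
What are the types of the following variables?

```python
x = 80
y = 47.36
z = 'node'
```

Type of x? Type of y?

x is assigned a bare integer (no decimal point), so it is an int; y is assigned a number with a decimal point, so it is a float

int, float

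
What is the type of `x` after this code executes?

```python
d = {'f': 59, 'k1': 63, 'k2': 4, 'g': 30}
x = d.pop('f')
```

dict.pop() returns the value

int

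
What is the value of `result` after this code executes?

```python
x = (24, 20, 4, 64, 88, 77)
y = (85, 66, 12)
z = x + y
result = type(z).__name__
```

x is tuple; y is tuple; z is tuple; result = 'tuple'

'tuple'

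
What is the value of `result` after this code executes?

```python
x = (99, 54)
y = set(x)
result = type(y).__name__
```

x is tuple; y is set; result = 'set'

'set'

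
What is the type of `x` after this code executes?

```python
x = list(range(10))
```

list(range()) returns list

list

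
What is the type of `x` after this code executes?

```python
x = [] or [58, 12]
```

'or' returns first truthy value (list)

list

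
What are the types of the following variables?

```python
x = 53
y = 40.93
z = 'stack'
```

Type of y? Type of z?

y is assigned a number with a decimal point, so it is a float; z is assigned a quoted string literal, so it is a str

float, str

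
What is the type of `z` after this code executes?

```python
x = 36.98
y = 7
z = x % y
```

float % int = float

float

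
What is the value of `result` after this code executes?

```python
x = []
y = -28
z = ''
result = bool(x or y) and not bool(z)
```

x = []; y = -28; z = ''; result = True

True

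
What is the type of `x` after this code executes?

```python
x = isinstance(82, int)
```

isinstance() returns bool

bool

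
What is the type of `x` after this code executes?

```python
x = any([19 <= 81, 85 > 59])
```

any() returns bool

bool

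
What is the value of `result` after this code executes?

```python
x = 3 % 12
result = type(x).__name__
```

x is int; result = 'int'

'int'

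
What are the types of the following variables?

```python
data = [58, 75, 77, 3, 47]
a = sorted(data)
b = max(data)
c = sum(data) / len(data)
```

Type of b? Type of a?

max of ints returns int; sorted() returns list

int, list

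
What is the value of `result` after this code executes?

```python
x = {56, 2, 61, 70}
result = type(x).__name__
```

x is set; result = 'set'

'set'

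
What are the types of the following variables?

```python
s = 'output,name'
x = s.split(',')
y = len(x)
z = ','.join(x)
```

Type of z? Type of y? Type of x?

str.join() returns str; len() returns int; str.split() returns list

str, int, list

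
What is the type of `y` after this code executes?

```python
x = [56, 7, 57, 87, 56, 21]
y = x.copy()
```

list.copy() returns list

list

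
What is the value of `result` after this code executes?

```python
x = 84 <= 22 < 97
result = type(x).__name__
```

x is bool; result = 'bool'

'bool'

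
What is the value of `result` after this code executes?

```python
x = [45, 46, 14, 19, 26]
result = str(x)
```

x = [45, 46, 14, 19, 26]; result = '[45, 46, 14, 19, 26]'

'[45, 46, 14, 19, 26]'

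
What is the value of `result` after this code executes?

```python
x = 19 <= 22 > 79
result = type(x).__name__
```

x is bool; result = 'bool'

'bool'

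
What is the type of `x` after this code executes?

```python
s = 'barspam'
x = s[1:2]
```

Slicing a str returns str

str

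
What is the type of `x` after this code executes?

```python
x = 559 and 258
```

'and' with truthy values returns last operand (int)

int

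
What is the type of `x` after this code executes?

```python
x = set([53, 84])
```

set() constructor returns set

set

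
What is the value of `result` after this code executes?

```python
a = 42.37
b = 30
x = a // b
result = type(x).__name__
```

a is float; b is int; x is float; result = 'float'

'float'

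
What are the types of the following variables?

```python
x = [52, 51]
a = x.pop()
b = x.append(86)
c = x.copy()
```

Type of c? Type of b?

copy() returns list; append() returns None

list, NoneType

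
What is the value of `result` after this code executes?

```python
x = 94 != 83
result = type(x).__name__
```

x is bool; result = 'bool'

'bool'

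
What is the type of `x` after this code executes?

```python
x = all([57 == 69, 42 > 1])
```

all() returns bool

bool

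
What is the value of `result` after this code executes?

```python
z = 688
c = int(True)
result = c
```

z = 688; c = 1; result = 1

1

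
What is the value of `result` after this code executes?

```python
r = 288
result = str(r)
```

r = 288; result = '288'

'288'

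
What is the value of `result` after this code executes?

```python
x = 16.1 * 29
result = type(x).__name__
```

x is float; result = 'float'

'float'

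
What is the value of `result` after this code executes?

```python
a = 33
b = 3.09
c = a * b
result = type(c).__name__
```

a is int; b is float; c is float; result = 'float'

'float'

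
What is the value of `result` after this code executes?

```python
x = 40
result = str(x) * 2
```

x = 40; result = '4040'

'4040'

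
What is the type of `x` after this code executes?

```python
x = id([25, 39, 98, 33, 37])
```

id() returns int

int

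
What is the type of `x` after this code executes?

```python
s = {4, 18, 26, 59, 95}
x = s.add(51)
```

set.add() returns None (mutates in place)

NoneType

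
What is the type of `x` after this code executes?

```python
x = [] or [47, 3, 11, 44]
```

'or' returns first truthy value (list)

list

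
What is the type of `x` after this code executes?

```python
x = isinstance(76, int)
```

isinstance() returns bool

bool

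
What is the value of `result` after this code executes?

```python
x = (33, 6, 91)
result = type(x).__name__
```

x is tuple; result = 'tuple'

'tuple'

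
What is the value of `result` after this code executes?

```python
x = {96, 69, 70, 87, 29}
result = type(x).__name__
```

x is set; result = 'set'

'set'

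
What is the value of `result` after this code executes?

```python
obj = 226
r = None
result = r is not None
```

obj = 226; r = None; result = False

False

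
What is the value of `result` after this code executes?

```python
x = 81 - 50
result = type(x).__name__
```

x is int; result = 'int'

'int'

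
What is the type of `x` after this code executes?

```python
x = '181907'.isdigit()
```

str.isdigit() returns bool

bool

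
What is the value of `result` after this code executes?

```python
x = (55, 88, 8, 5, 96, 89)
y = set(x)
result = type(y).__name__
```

x is tuple; y is set; result = 'set'

'set'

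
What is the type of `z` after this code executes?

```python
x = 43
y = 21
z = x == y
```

Equality comparison returns bool

bool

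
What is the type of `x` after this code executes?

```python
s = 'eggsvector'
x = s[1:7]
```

Slicing a str returns str

str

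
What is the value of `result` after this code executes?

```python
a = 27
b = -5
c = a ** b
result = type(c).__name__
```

a is int; b is int; c is float; result = 'float'

'float'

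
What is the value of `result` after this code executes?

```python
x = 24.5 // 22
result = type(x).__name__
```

x is float; result = 'float'

'float'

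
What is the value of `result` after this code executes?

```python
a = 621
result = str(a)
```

a = 621; result = '621'

'621'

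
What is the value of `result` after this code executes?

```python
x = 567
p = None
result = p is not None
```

x = 567; p = None; result = False

False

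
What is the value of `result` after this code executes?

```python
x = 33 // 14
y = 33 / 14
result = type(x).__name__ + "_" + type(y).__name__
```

x is int; y is float; result = 'int_float'

'int_float'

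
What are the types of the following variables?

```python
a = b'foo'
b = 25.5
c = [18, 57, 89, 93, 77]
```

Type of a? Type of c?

a is assigned a bytes literal (b'...' prefix); c is assigned a list literal (square brackets)

bytes, list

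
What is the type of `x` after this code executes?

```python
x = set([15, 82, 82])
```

set() constructor returns set

set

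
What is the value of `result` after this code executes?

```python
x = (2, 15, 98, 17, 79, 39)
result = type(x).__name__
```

x is tuple; result = 'tuple'

'tuple'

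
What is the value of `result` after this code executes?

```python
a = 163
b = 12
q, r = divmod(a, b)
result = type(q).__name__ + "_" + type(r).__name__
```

a is int; b is int; q is int; r is int; result = 'int_int'

'int_int'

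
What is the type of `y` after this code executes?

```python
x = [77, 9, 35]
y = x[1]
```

Indexing list[int] returns int

int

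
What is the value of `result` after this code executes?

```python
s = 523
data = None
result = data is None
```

s = 523; data = None; result = True

True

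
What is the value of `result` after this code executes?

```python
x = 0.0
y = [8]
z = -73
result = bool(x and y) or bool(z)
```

x = 0.0; y = [8]; z = -73; result = True

True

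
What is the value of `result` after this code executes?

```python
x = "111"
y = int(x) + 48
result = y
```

x = '111'; y = 159; result = 159

159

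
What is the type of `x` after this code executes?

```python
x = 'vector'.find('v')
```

str.find() returns int index

int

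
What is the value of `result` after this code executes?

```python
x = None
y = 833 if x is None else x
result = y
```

x = None; y = 833; result = 833

833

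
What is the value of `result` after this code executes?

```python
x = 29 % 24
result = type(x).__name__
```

x is int; result = 'int'

'int'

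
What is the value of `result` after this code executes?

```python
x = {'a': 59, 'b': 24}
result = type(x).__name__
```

x is dict; result = 'dict'

'dict'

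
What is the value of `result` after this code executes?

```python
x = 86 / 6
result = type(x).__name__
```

x is float; result = 'float'

'float'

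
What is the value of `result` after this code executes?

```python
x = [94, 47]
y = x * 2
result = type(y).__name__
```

x is list; y is list; result = 'list'

'list'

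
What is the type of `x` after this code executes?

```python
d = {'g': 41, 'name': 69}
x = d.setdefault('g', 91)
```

dict.setdefault() returns the (existing or default) value

int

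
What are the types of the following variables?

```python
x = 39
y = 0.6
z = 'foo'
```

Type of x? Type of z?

x is assigned a bare integer (no decimal point), so it is an int; z is assigned a quoted string literal, so it is a str

int, str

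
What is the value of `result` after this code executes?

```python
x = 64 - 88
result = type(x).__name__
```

x is int; result = 'int'

'int'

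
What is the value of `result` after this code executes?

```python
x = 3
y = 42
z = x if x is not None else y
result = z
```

x = 3; y = 42; z = 3; result = 3

3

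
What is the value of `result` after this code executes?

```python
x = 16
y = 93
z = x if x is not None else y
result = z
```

x = 16; y = 93; z = 16; result = 16

16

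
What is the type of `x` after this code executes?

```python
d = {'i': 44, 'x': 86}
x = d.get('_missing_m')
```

dict.get() returns None when key not found

NoneType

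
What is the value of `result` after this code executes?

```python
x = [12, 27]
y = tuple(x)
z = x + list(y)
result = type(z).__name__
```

x is list; y is tuple; z is list; result = 'list'

'list'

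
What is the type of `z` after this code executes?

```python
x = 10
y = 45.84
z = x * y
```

int * float = float

float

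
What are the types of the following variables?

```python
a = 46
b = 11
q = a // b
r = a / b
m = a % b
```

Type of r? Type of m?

/ returns float; % of ints returns int

float, int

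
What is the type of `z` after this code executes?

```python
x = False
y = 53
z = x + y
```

bool + int = int (bool is subclass of int)

int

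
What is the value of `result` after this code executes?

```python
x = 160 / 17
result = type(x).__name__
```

x is float; result = 'float'

'float'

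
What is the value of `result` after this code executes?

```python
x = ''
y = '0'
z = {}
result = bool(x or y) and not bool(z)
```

x = ''; y = '0'; z = {}; result = True

True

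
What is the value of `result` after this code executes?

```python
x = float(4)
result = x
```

x = 4.0; result = 4.0

4.0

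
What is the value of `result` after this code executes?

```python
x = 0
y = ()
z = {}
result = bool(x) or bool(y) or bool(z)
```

x = 0; y = (); z = {}; result = False

False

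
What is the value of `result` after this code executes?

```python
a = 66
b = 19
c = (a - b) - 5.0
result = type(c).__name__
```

a is int; b is int; c is float; result = 'float'

'float'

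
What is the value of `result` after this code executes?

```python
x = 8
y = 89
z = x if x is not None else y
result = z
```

x = 8; y = 89; z = 8; result = 8

8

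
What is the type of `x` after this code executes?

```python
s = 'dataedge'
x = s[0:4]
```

Slicing a str returns str

str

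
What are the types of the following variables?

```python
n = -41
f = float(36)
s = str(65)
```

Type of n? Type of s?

n is assigned a bare integer (no decimal point), so it is an int; s is assigned the result of calling str(), which returns a str

int, str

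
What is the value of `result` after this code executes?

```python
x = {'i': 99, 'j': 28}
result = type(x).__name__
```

x is dict; result = 'dict'

'dict'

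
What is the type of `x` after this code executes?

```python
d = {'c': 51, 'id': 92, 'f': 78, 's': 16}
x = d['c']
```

Accessing dict[str, int] with str key returns int

int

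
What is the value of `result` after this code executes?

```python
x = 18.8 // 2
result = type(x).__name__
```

x is float; result = 'float'

'float'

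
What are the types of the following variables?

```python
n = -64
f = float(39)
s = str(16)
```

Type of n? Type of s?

n is assigned a bare integer (no decimal point), so it is an int; s is assigned the result of calling str(), which returns a str

int, str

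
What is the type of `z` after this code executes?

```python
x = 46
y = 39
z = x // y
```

int // int = int

int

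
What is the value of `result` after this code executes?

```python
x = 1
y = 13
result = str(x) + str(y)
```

x = 1; y = 13; result = '113'

'113'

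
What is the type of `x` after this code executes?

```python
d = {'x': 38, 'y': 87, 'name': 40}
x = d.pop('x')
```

dict.pop() returns the value

int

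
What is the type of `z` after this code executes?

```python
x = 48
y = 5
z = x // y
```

int // int = int

int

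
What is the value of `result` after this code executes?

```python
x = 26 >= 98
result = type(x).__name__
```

x is bool; result = 'bool'

'bool'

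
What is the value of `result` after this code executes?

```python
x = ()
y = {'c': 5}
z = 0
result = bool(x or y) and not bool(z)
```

x = (); y = {'c': 5}; z = 0; result = True

True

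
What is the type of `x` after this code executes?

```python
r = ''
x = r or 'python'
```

'or' returns first truthy value (str)

str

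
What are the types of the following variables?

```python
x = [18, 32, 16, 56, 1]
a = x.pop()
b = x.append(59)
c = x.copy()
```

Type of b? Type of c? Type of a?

append() returns None; copy() returns list; pop() returns element

NoneType, list, int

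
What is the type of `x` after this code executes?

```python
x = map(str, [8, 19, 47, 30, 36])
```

map() returns a map object

map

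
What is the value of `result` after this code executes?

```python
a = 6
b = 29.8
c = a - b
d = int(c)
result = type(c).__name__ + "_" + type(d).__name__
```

a is int; b is float; c is float; d is int; result = 'float_int'

'float_int'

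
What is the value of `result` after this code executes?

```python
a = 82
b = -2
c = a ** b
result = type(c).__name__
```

a is int; b is int; c is float; result = 'float'

'float'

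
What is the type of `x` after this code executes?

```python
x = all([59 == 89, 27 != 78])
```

all() returns bool

bool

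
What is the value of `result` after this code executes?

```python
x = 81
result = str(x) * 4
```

x = 81; result = '81818181'

'81818181'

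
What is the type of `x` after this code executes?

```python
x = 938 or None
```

'or' returns first truthy value

int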